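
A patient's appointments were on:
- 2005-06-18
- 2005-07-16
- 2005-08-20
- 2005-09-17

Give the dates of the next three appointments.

All dates are Saturdays, 28, 35, 28 days apart.
Specifically, the 3rd Saturday of each month.
October 2005 — 3rd Saturday is 2005-10-15.
November 2005 — 3rd Saturday is 2005-11-19.
December 2005 — 3rd Saturday is 2005-12-17.

2005-10-15, 2005-11-19, 2005-12-17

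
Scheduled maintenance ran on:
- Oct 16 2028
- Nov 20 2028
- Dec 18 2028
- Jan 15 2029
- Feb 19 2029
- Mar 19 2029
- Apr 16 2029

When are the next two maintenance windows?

May 21 2029, Jun 18 2029

All dates are Mondays, 35, 28, 28, 35, 28, 28 days apart.
Specifically, the 3rd Monday of each month.
May 2029 — 3rd Monday is May 21 2029.
June 2029 — 3rd Monday is Jun 18 2029.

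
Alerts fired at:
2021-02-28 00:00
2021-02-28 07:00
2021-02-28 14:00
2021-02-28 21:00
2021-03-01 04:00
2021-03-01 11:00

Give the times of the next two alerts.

2021-03-01 18:00, 2021-03-02 01:00

The interval is a steady 7 hours (7, 7, 7, 7, 7).
2021-03-01 11:00 + 7 h = 2021-03-01 18:00.
2021-03-01 18:00 + 7 h = 2021-03-02 01:00.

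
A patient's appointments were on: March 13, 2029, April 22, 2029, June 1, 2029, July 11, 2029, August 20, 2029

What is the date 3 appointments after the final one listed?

The spacing is 40, 40, 40, 40 days — always 40 days.
August 20, 2029 + 40 days = September 29, 2029.
September 29, 2029 + 40 days = November 8, 2029.
November 8, 2029 + 40 days = December 18, 2029.

December 18, 2029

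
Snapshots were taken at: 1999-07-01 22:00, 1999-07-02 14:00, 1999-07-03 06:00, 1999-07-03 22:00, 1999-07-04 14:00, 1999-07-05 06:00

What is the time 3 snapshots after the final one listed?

1999-07-07 06:00

The interval is a steady 16 hours (16, 16, 16, 16, 16).
1999-07-05 06:00 + 16 h = 1999-07-05 22:00.
1999-07-05 22:00 + 16 h = 1999-07-06 14:00.
1999-07-06 14:00 + 16 h = 1999-07-07 06:00.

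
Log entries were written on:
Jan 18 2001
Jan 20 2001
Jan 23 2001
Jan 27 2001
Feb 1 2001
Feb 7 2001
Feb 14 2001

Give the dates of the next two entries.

Intervals are 2, 3, 4, 5, 6, 7 days — an arithmetic progression with common difference 1.
Next gap: 8 days. Feb 14 2001 + 8 days = Feb 22 2001.
Next gap: 9 days. Feb 22 2001 + 9 days = Mar 3 2001.

Feb 22 2001, Mar 3 2001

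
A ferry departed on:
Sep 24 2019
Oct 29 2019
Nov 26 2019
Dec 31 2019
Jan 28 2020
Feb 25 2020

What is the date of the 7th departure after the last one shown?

All Tuesdays; the gaps (35, 28, 35, 28, 28) vary with month length.
This is the last Tuesday of each month.
March 2020 ends with Tuesday Mar 31 2020.
Last Tuesday of April 2020: Apr 28 2020.
Last Tuesday of May 2020: May 26 2020.
June 2020 ends with Tuesday Jun 30 2020.
July 2020 ends with Tuesday Jul 28 2020.
August 2020 ends with Tuesday Aug 25 2020.
September 2020 ends with Tuesday Sep 29 2020.

Sep 29 2020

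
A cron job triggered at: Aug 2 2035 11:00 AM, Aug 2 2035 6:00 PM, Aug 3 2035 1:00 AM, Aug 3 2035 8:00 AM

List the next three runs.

Aug 3 2035 3:00 PM, Aug 3 2035 10:00 PM, Aug 4 2035 5:00 AM

The interval is a steady 7 hours (7, 7, 7).
Aug 3 2035 8:00 AM + 7 h = Aug 3 2035 3:00 PM.
Aug 3 2035 3:00 PM + 7 h = Aug 3 2035 10:00 PM.
Aug 3 2035 10:00 PM + 7 h = Aug 4 2035 5:00 AM.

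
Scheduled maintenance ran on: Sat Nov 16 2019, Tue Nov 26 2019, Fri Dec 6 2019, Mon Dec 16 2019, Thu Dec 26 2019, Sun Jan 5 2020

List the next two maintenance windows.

Wed Jan 15 2020, Sat Jan 25 2020

Gaps between consecutive events: 10, 10, 10, 10, 10 days — a constant 10-day interval.
Sun Jan 5 2020 + 10 days = Wed Jan 15 2020.
Wed Jan 15 2020 + 10 days = Sat Jan 25 2020.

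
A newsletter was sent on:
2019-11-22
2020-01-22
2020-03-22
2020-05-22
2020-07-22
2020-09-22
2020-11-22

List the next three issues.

2021-01-22, 2021-03-22, 2021-05-22

The day-of-month is always 22 (61, 60, 61, 61, 62, 61 days between events).
So this recurs on the 22nd of every 2 months.
Next: January 2021 → 2021-01-22.
March 2021: 2021-03-22.
Next: May 2021 → 2021-05-22.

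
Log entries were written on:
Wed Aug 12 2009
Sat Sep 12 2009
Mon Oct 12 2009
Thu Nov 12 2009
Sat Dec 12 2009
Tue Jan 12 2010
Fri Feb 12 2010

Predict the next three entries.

Fri Mar 12 2010, Mon Apr 12 2010, Wed May 12 2010

The day-of-month is always 12 (31, 30, 31, 30, 31, 31 days between events).
So this recurs on the 12th of each month.
March 2010: Fri Mar 12 2010.
Next: April 2010 → Mon Apr 12 2010.
May 2010: Wed May 12 2010.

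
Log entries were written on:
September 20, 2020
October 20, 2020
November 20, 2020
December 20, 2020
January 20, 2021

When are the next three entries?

Each date is the 20th; the gaps (30, 31, 30, 31) track the month lengths.
The rule is the 20th of each month.
Next: February 2021 → February 20, 2021.
March 2021: March 20, 2021.
April 2021: April 20, 2021.

February 20, 2021; March 20, 2021; April 20, 2021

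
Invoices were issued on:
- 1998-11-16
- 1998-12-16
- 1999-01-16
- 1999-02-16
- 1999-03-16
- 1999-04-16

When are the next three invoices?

1999-05-16, 1999-06-16, 1999-07-16

The day-of-month is always 16 (30, 31, 31, 28, 31 days between events).
So this recurs on the 16th of each month.
Next: May 1999 → 1999-05-16.
Next: June 1999 → 1999-06-16.
Next: July 1999 → 1999-07-16.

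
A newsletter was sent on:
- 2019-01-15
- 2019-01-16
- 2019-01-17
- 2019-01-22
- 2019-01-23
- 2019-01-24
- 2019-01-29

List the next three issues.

Every event lands on a Tuesday or Wednesday or Thursday (gaps cycle 1, 1, 5, 1, 1, 5).
So the schedule is: every Tuesday, Wednesday and Thursday.
The following Wednesday is 2019-01-30.
Next Thursday: 2019-01-31.
The following Tuesday is 2019-02-05.

2019-01-30, 2019-01-31, 2019-02-05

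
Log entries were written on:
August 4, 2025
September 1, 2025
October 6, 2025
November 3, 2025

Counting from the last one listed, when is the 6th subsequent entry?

May 4, 2026

All dates are Mondays, 28, 35, 28 days apart.
Specifically, the 1st Monday of each month.
December 2025 — 1st Monday is December 1, 2025.
January 2026 — 1st Monday is January 5, 2026.
1st Monday of February 2026: February 2, 2026.
March 2026 — 1st Monday is March 2, 2026.
April 2026 — 1st Monday is April 6, 2026.
1st Monday of May 2026: May 4, 2026.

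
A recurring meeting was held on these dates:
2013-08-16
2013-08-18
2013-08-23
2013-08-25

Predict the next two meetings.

2013-08-30, 2013-09-01

The gap pattern 2, 5, 2 repeats every 2 events.
These are the Fridays and Sundays of each week.
The following Friday is 2013-08-30.
The following Sunday is 2013-09-01.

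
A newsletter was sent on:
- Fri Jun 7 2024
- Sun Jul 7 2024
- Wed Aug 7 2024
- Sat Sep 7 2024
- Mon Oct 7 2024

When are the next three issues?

Thu Nov 7 2024, Sat Dec 7 2024, Tue Jan 7 2025

The day-of-month is always 7 (30, 31, 31, 30 days between events).
So this recurs on the 7th of each month.
Next: November 2024 → Thu Nov 7 2024.
Next: December 2024 → Sat Dec 7 2024.
January 2025: Tue Jan 7 2025.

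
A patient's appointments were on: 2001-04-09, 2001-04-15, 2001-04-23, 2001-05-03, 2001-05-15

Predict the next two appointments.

Intervals are 6, 8, 10, 12 days — an arithmetic progression with common difference 2.
Next gap: 14 days. 2001-05-15 + 14 days = 2001-05-29.
Next gap: 16 days. 2001-05-29 + 16 days = 2001-06-14.

2001-05-29, 2001-06-14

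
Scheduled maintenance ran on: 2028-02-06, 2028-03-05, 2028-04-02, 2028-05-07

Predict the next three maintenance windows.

2028-06-04, 2028-07-02, 2028-08-06

Gaps: 28, 28, 35 days — a mix of 28 and 35. Every date is a Sunday.
Each is the 1st Sunday of its month.
June 2028 — 1st Sunday is 2028-06-04.
July 2028 — 1st Sunday is 2028-07-02.
August 2028 — 1st Sunday is 2028-08-06.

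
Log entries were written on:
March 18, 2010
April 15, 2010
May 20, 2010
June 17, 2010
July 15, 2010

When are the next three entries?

Gaps: 28, 35, 28, 28 days — a mix of 28 and 35. Every date is a Thursday.
Each is the 3rd Thursday of its month.
3rd Thursday of August 2010: August 19, 2010.
September 2010 — 3rd Thursday is September 16, 2010.
3rd Thursday of October 2010: October 21, 2010.

August 19, 2010; September 16, 2010; October 21, 2010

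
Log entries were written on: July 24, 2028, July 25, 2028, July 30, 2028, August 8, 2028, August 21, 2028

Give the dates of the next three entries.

September 7, 2028; September 28, 2028; October 23, 2028

The spacing grows by 4 each time: 1, 5, 9, 13 days.
Next gap: 17 days. August 21, 2028 + 17 days = September 7, 2028.
Next gap: 21 days. September 7, 2028 + 21 days = September 28, 2028.
Next gap: 25 days. September 28, 2028 + 25 days = October 23, 2028.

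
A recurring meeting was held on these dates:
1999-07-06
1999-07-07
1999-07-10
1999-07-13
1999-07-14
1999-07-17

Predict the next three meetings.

1999-07-20, 1999-07-21, 1999-07-24

Gaps: 1, 3, 3, 1, 3 days — not constant, but cyclic with period 3.
The events fall on every Tuesday, Wednesday and Saturday.
Next Tuesday: 1999-07-20.
The following Wednesday is 1999-07-21.
Next Saturday: 1999-07-24.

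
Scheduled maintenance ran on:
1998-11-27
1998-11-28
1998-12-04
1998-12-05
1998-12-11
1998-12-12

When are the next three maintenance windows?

The gap pattern 1, 6, 1, 6, 1 repeats every 2 events.
These are the Fridays and Saturdays of each week.
Next Friday: 1998-12-18.
Next Saturday: 1998-12-19.
The following Friday is 1998-12-25.

1998-12-18, 1998-12-19, 1998-12-25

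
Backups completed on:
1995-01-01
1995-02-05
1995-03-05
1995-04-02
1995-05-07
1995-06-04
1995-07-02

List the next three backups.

Gaps: 35, 28, 28, 35, 28, 28 days — a mix of 28 and 35. Every date is a Sunday.
Each is the 1st Sunday of its month.
1st Sunday of August 1995: 1995-08-06.
September 1995 — 1st Sunday is 1995-09-03.
October 1995 — 1st Sunday is 1995-10-01.

1995-08-06, 1995-09-03, 1995-10-01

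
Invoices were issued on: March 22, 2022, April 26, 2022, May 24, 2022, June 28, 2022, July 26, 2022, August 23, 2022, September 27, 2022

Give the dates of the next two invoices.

October 25, 2022; November 22, 2022

These are Tuesdays at 28- or 35-day spacing (35, 28, 35, 28, 28, 35).
The pattern: 4th Tuesday of the month.
4th Tuesday of October 2022: October 25, 2022.
November 2022 — 4th Tuesday is November 22, 2022.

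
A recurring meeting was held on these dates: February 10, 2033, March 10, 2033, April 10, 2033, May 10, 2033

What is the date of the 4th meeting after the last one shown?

Each date is the 10th; the gaps (28, 31, 30) track the month lengths.
The rule is the 10th of each month.
June 2033: June 10, 2033.
July 2033: July 10, 2033.
August 2033: August 10, 2033.
September 2033: September 10, 2033.

September 10, 2033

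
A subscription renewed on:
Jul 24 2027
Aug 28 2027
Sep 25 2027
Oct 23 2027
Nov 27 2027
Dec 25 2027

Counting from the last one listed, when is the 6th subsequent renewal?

Jun 24 2028

These are Saturdays at 28- or 35-day spacing (35, 28, 28, 35, 28).
The pattern: 4th Saturday of the month.
January 2028 — 4th Saturday is Jan 22 2028.
February 2028 — 4th Saturday is Feb 26 2028.
March 2028 — 4th Saturday is Mar 25 2028.
April 2028 — 4th Saturday is Apr 22 2028.
4th Saturday of May 2028: May 27 2028.
June 2028 — 4th Saturday is Jun 24 2028.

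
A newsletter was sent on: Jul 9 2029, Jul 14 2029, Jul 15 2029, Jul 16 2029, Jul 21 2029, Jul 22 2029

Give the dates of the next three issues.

Gaps: 5, 1, 1, 5, 1 days — not constant, but cyclic with period 3.
The events fall on every Monday, Saturday and Sunday.
Next Monday: Jul 23 2029.
Next Saturday: Jul 28 2029.
The following Sunday is Jul 29 2029.

Jul 23 2029, Jul 28 2029, Jul 29 2029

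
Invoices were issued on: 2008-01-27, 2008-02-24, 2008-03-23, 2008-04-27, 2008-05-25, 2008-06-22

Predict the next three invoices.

2008-07-27, 2008-08-24, 2008-09-28

These are Sundays at 28- or 35-day spacing (28, 28, 35, 28, 28).
The pattern: 4th Sunday of the month.
4th Sunday of July 2008: 2008-07-27.
4th Sunday of August 2008: 2008-08-24.
4th Sunday of September 2008: 2008-09-28.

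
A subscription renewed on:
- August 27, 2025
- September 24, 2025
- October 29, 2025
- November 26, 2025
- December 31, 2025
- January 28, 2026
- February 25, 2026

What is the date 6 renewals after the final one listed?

August 26, 2026

Every date is a Wednesday; gaps 28, 35, 28, 35, 28, 28 days.
Each is the last Wednesday of its month (at least one falls on the 29th or later, ruling out '4th Wednesday').
Last Wednesday of March 2026: March 25, 2026.
April 2026 ends with Wednesday April 29, 2026.
Last Wednesday of May 2026: May 27, 2026.
Last Wednesday of June 2026: June 24, 2026.
Last Wednesday of July 2026: July 29, 2026.
Last Wednesday of August 2026: August 26, 2026.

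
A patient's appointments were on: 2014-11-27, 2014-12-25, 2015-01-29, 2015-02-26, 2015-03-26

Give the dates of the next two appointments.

2015-04-30, 2015-05-28

These are Thursdays with 28, 35, 28, 28-day gaps.
Each is the final Thursday of its month — 2015-01-29 is past the 28th, so '4th Thursday' doesn't fit.
April 2015 ends with Thursday 2015-04-30.
Last Thursday of May 2015: 2015-05-28.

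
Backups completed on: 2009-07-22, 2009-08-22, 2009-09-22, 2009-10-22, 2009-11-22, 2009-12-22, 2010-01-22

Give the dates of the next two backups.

Gaps: 31, 31, 30, 31, 30, 31 days — not constant. Every event is on the 22nd of the month.
Pattern: the 22nd of each month.
Next: February 2010 → 2010-02-22.
March 2010: 2010-03-22.

2010-02-22, 2010-03-22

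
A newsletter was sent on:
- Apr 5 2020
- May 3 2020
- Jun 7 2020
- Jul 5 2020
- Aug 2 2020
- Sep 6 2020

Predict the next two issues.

These are Sundays at 28- or 35-day spacing (28, 35, 28, 28, 35).
The pattern: 1st Sunday of the month.
October 2020 — 1st Sunday is Oct 4 2020.
1st Sunday of November 2020: Nov 1 2020.

Oct 4 2020, Nov 1 2020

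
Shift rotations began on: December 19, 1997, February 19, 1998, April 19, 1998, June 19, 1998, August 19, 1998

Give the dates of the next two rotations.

October 19, 1998; December 19, 1998

The day-of-month is always 19 (62, 59, 61, 61 days between events).
So this recurs on the 19th of every 2 months.
Next: October 1998 → October 19, 1998.
December 1998: December 19, 1998.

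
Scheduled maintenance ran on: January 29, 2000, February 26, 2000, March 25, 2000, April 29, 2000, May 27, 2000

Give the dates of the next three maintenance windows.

These are Saturdays with 28, 28, 35, 28-day gaps.
Each is the final Saturday of its month — January 29, 2000 is past the 28th, so '4th Saturday' doesn't fit.
June 2000 ends with Saturday June 24, 2000.
Last Saturday of July 2000: July 29, 2000.
Last Saturday of August 2000: August 26, 2000.

June 24, 2000; July 29, 2000; August 26, 2000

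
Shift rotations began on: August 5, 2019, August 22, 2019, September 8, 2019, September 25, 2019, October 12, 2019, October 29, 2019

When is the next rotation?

Every event comes 17 days after the last (17, 17, 17, 17, 17).
October 29, 2019 + 17 days = November 15, 2019.

November 15, 2019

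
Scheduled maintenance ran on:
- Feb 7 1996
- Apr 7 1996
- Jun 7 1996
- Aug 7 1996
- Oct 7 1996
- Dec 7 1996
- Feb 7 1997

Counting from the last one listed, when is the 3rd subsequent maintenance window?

Aug 7 1997

The day-of-month is always 7 (60, 61, 61, 61, 61, 62 days between events).
So this recurs on the 7th of every 2 months.
Next: April 1997 → Apr 7 1997.
June 1997: Jun 7 1997.
August 1997: Aug 7 1997.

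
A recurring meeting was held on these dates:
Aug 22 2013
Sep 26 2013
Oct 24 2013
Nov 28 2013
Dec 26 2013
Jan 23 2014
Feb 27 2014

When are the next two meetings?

All dates are Thursdays, 35, 28, 35, 28, 28, 35 days apart.
Specifically, the 4th Thursday of each month.
4th Thursday of March 2014: Mar 27 2014.
4th Thursday of April 2014: Apr 24 2014.

Mar 27 2014, Apr 24 2014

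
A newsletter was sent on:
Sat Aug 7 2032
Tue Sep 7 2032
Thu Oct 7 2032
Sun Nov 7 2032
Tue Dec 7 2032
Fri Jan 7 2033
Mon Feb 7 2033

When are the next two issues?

Each date is the 7th; the gaps (31, 30, 31, 30, 31, 31) track the month lengths.
The rule is the 7th of each month.
Next: March 2033 → Mon Mar 7 2033.
Next: April 2033 → Thu Apr 7 2033.

Mon Mar 7 2033, Thu Apr 7 2033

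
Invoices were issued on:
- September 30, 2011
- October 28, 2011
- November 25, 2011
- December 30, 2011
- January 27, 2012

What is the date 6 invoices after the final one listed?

Every date is a Friday; gaps 28, 28, 35, 28 days.
Each is the last Friday of its month (at least one falls on the 29th or later, ruling out '4th Friday').
February 2012 ends with Friday February 24, 2012.
March 2012 ends with Friday March 30, 2012.
Last Friday of April 2012: April 27, 2012.
Last Friday of May 2012: May 25, 2012.
June 2012 ends with Friday June 29, 2012.
July 2012 ends with Friday July 27, 2012.

July 27, 2012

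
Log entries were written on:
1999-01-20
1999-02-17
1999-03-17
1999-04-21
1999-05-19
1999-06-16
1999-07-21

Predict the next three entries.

1999-08-18, 1999-09-15, 1999-10-20

These are Wednesdays at 28- or 35-day spacing (28, 28, 35, 28, 28, 35).
The pattern: 3rd Wednesday of the month.
August 1999 — 3rd Wednesday is 1999-08-18.
September 1999 — 3rd Wednesday is 1999-09-15.
October 1999 — 3rd Wednesday is 1999-10-20.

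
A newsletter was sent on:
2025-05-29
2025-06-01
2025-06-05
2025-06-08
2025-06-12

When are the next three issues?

2025-06-15, 2025-06-19, 2025-06-22

The gap pattern 3, 4, 3, 4 repeats every 2 events.
These are the Thursdays and Sundays of each week.
The following Sunday is 2025-06-15.
The following Thursday is 2025-06-19.
The following Sunday is 2025-06-22.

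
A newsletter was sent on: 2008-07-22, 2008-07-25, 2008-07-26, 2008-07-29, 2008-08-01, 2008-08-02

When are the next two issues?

The gap pattern 3, 1, 3, 3, 1 repeats every 3 events.
These are the Tuesdays, Fridays and Saturdays of each week.
The following Tuesday is 2008-08-05.
The following Friday is 2008-08-08.

2008-08-05, 2008-08-08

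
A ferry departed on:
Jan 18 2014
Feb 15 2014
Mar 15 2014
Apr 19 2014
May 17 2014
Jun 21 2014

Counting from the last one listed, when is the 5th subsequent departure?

Nov 15 2014

These are Saturdays at 28- or 35-day spacing (28, 28, 35, 28, 35).
The pattern: 3rd Saturday of the month.
July 2014 — 3rd Saturday is Jul 19 2014.
3rd Saturday of August 2014: Aug 16 2014.
3rd Saturday of September 2014: Sep 20 2014.
3rd Saturday of October 2014: Oct 18 2014.
3rd Saturday of November 2014: Nov 15 2014.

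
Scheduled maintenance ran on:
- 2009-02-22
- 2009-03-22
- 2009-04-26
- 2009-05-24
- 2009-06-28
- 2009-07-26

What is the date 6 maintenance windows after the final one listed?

Gaps: 28, 35, 28, 35, 28 days — a mix of 28 and 35. Every date is a Sunday.
Each is the 4th Sunday of its month.
August 2009 — 4th Sunday is 2009-08-23.
September 2009 — 4th Sunday is 2009-09-27.
October 2009 — 4th Sunday is 2009-10-25.
4th Sunday of November 2009: 2009-11-22.
4th Sunday of December 2009: 2009-12-27.
4th Sunday of January 2010: 2010-01-24.

2010-01-24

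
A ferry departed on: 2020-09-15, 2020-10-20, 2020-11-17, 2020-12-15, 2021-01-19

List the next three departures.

Gaps: 35, 28, 28, 35 days — a mix of 28 and 35. Every date is a Tuesday.
Each is the 3rd Tuesday of its month.
3rd Tuesday of February 2021: 2021-02-16.
3rd Tuesday of March 2021: 2021-03-16.
3rd Tuesday of April 2021: 2021-04-20.

2021-02-16, 2021-03-16, 2021-04-20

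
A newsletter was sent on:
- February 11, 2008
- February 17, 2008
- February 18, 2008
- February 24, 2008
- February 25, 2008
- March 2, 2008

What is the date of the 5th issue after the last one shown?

March 17, 2008

The gap pattern 6, 1, 6, 1, 6 repeats every 2 events.
These are the Mondays and Sundays of each week.
The following Monday is March 3, 2008.
Next Sunday: March 9, 2008.
Next Monday: March 10, 2008.
Next Sunday: March 16, 2008.
The following Monday is March 17, 2008.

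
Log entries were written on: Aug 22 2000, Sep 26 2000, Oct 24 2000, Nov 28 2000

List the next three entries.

Dec 26 2000, Jan 23 2001, Feb 27 2001

All dates are Tuesdays, 35, 28, 35 days apart.
Specifically, the 4th Tuesday of each month.
4th Tuesday of December 2000: Dec 26 2000.
January 2001 — 4th Tuesday is Jan 23 2001.
February 2001 — 4th Tuesday is Feb 27 2001.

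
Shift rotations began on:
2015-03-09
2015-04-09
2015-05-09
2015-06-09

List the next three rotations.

Gaps: 31, 30, 31 days — not constant. Every event is on the 9th of the month.
Pattern: the 9th of each month.
July 2015: 2015-07-09.
Next: August 2015 → 2015-08-09.
Next: September 2015 → 2015-09-09.

2015-07-09, 2015-08-09, 2015-09-09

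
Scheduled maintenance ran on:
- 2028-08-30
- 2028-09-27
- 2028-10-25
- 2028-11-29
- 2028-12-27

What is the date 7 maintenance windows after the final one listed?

All Wednesdays; the gaps (28, 28, 35, 28) vary with month length.
This is the last Wednesday of each month.
January 2029 ends with Wednesday 2029-01-31.
February 2029 ends with Wednesday 2029-02-28.
Last Wednesday of March 2029: 2029-03-28.
Last Wednesday of April 2029: 2029-04-25.
May 2029 ends with Wednesday 2029-05-30.
Last Wednesday of June 2029: 2029-06-27.
July 2029 ends with Wednesday 2029-07-25.

2029-07-25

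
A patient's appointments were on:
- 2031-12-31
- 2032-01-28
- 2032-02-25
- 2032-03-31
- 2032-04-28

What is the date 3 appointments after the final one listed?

All Wednesdays; the gaps (28, 28, 35, 28) vary with month length.
This is the last Wednesday of each month.
May 2032 ends with Wednesday 2032-05-26.
Last Wednesday of June 2032: 2032-06-30.
July 2032 ends with Wednesday 2032-07-28.

2032-07-28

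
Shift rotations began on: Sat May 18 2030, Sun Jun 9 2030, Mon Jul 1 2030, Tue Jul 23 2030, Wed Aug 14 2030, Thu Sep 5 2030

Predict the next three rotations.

Fri Sep 27 2030, Sat Oct 19 2030, Sun Nov 10 2030

Gaps between consecutive events: 22, 22, 22, 22, 22 days — a constant 22-day interval.
Thu Sep 5 2030 + 22 days = Fri Sep 27 2030.
Fri Sep 27 2030 + 22 days = Sat Oct 19 2030.
Sat Oct 19 2030 + 22 days = Sun Nov 10 2030.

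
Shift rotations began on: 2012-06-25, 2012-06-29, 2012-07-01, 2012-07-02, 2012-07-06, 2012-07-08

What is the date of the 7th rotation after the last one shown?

2012-07-23

Every event lands on a Monday or Friday or Sunday (gaps cycle 4, 2, 1, 4, 2).
So the schedule is: every Monday, Friday and Sunday.
Next Monday: 2012-07-09.
Next Friday: 2012-07-13.
The following Sunday is 2012-07-15.
Next Monday: 2012-07-16.
Next Friday: 2012-07-20.
Next Sunday: 2012-07-22.
The following Monday is 2012-07-23.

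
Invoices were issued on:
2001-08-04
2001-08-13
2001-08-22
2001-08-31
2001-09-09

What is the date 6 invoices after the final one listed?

2001-11-02

The spacing is 9, 9, 9, 9 days — always 9 days.
2001-09-09 + 9 days = 2001-09-18.
2001-09-18 + 9 days = 2001-09-27.
2001-09-27 + 9 days = 2001-10-06.
2001-10-06 + 9 days = 2001-10-15.
2001-10-15 + 9 days = 2001-10-24.
2001-10-24 + 9 days = 2001-11-02.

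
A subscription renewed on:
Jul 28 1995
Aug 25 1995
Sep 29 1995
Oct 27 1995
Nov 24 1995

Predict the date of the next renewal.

These are Fridays with 28, 35, 28, 28-day gaps.
Each is the final Friday of its month — Sep 29 1995 is past the 28th, so '4th Friday' doesn't fit.
December 1995 ends with Friday Dec 29 1995.

Dec 29 1995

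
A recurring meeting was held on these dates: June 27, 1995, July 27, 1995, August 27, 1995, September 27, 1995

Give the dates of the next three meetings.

The day-of-month is always 27 (30, 31, 31 days between events).
So this recurs on the 27th of each month.
Next: October 1995 → October 27, 1995.
November 1995: November 27, 1995.
Next: December 1995 → December 27, 1995.

October 27, 1995; November 27, 1995; December 27, 1995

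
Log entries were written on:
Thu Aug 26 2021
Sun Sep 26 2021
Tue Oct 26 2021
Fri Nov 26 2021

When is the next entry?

Sun Dec 26 2021

Each date is the 26th; the gaps (31, 30, 31) track the month lengths.
The rule is the 26th of each month.
December 2021: Sun Dec 26 2021.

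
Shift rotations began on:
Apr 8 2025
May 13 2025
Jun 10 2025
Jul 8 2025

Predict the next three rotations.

Aug 12 2025, Sep 9 2025, Oct 14 2025

All dates are Tuesdays, 35, 28, 28 days apart.
Specifically, the 2nd Tuesday of each month.
August 2025 — 2nd Tuesday is Aug 12 2025.
2nd Tuesday of September 2025: Sep 9 2025.
October 2025 — 2nd Tuesday is Oct 14 2025.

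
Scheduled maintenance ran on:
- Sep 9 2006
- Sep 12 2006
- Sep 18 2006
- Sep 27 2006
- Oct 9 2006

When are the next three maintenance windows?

Oct 24 2006, Nov 11 2006, Dec 2 2006

The spacing grows by 3 each time: 3, 6, 9, 12 days.
Next gap: 15 days. Oct 9 2006 + 15 days = Oct 24 2006.
Next gap: 18 days. Oct 24 2006 + 18 days = Nov 11 2006.
Next gap: 21 days. Nov 11 2006 + 21 days = Dec 2 2006.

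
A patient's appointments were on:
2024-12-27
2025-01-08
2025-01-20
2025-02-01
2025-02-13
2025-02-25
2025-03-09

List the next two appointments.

2025-03-21, 2025-04-02

Gaps between consecutive events: 12, 12, 12, 12, 12, 12 days — a constant 12-day interval.
2025-03-09 + 12 days = 2025-03-21.
2025-03-21 + 12 days = 2025-04-02.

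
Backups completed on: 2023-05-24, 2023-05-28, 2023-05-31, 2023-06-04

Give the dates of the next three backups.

2023-06-07, 2023-06-11, 2023-06-14

The gap pattern 4, 3, 4 repeats every 2 events.
These are the Wednesdays and Sundays of each week.
The following Wednesday is 2023-06-07.
Next Sunday: 2023-06-11.
The following Wednesday is 2023-06-14.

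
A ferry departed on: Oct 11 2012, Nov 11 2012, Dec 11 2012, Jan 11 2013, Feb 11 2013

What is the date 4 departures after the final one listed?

Each date is the 11th; the gaps (31, 30, 31, 31) track the month lengths.
The rule is the 11th of each month.
March 2013: Mar 11 2013.
April 2013: Apr 11 2013.
Next: May 2013 → May 11 2013.
Next: June 2013 → Jun 11 2013.

Jun 11 2013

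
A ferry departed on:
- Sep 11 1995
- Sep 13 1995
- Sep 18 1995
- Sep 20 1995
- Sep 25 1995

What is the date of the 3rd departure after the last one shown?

Oct 4 1995

Gaps: 2, 5, 2, 5 days — not constant, but cyclic with period 2.
The events fall on every Monday and Wednesday.
The following Wednesday is Sep 27 1995.
Next Monday: Oct 2 1995.
Next Wednesday: Oct 4 1995.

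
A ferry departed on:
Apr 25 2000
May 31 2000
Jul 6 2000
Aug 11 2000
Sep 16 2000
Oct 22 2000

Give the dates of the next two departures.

Every event comes 36 days after the last (36, 36, 36, 36, 36).
Oct 22 2000 + 36 days = Nov 27 2000.
Nov 27 2000 + 36 days = Jan 2 2001.

Nov 27 2000, Jan 2 2001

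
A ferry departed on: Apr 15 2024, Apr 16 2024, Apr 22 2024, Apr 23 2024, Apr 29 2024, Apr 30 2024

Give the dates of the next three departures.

May 6 2024, May 7 2024, May 13 2024

Every event lands on a Monday or Tuesday (gaps cycle 1, 6, 1, 6, 1).
So the schedule is: every Monday and Tuesday.
The following Monday is May 6 2024.
The following Tuesday is May 7 2024.
The following Monday is May 13 2024.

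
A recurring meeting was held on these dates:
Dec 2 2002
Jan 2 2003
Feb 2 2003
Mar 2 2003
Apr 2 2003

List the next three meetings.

Each date is the 2nd; the gaps (31, 31, 28, 31) track the month lengths.
The rule is the 2nd of each month.
May 2003: May 2 2003.
Next: June 2003 → Jun 2 2003.
Next: July 2003 → Jul 2 2003.

May 2 2003, Jun 2 2003, Jul 2 2003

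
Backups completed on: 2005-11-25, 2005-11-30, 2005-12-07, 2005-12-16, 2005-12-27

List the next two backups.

2006-01-09, 2006-01-24

The spacing grows by 2 each time: 5, 7, 9, 11 days.
Next gap: 13 days. 2005-12-27 + 13 days = 2006-01-09.
Next gap: 15 days. 2006-01-09 + 15 days = 2006-01-24.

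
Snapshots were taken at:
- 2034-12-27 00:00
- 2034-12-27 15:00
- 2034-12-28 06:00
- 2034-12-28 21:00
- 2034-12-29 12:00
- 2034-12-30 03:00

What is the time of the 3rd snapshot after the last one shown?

Spacing: 15, 15, 15, 15, 15 h — constant 15 h.
2034-12-30 03:00 + 15 h = 2034-12-30 18:00.
2034-12-30 18:00 + 15 h = 2034-12-31 09:00.
2034-12-31 09:00 + 15 h = 2035-01-01 00:00.

2035-01-01 00:00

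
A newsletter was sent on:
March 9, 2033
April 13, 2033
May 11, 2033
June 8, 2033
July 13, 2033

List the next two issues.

August 10, 2033; September 14, 2033

These are Wednesdays at 28- or 35-day spacing (35, 28, 28, 35).
The pattern: 2nd Wednesday of the month.
2nd Wednesday of August 2033: August 10, 2033.
September 2033 — 2nd Wednesday is September 14, 2033.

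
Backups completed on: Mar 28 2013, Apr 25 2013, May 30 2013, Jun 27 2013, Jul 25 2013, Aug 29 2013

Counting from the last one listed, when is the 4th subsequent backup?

Every date is a Thursday; gaps 28, 35, 28, 28, 35 days.
Each is the last Thursday of its month (at least one falls on the 29th or later, ruling out '4th Thursday').
Last Thursday of September 2013: Sep 26 2013.
October 2013 ends with Thursday Oct 31 2013.
November 2013 ends with Thursday Nov 28 2013.
December 2013 ends with Thursday Dec 26 2013.

Dec 26 2013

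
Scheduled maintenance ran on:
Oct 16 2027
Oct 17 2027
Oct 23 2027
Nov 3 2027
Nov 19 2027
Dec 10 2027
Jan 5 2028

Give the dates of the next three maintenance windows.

The spacing grows by 5 each time: 1, 6, 11, 16, 21, 26 days.
Next gap: 31 days. Jan 5 2028 + 31 days = Feb 5 2028.
Next gap: 36 days. Feb 5 2028 + 36 days = Mar 12 2028.
Next gap: 41 days. Mar 12 2028 + 41 days = Apr 22 2028.

Feb 5 2028, Mar 12 2028, Apr 22 2028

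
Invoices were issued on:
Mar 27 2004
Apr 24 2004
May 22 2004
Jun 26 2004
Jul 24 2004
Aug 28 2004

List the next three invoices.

Gaps: 28, 28, 35, 28, 35 days — a mix of 28 and 35. Every date is a Saturday.
Each is the 4th Saturday of its month.
September 2004 — 4th Saturday is Sep 25 2004.
4th Saturday of October 2004: Oct 23 2004.
November 2004 — 4th Saturday is Nov 27 2004.

Sep 25 2004, Oct 23 2004, Nov 27 2004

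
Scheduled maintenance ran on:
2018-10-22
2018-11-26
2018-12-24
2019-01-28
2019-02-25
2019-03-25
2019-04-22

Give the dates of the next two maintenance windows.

Gaps: 35, 28, 35, 28, 28, 28 days — a mix of 28 and 35. Every date is a Monday.
Each is the 4th Monday of its month.
4th Monday of May 2019: 2019-05-27.
June 2019 — 4th Monday is 2019-06-24.

2019-05-27, 2019-06-24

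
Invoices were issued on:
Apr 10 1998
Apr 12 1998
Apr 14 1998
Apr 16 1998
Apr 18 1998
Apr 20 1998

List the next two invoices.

Apr 22 1998, Apr 24 1998

Every event comes 2 days after the last (2, 2, 2, 2, 2).
Apr 20 1998 + 2 days = Apr 22 1998.
Apr 22 1998 + 2 days = Apr 24 1998.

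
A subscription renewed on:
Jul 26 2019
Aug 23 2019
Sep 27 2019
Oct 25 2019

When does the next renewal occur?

Nov 22 2019

These are Fridays at 28- or 35-day spacing (28, 35, 28).
The pattern: 4th Friday of the month.
4th Friday of November 2019: Nov 22 2019.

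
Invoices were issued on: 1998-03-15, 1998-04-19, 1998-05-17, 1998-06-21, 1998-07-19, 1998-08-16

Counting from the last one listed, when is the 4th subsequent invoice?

These are Sundays at 28- or 35-day spacing (35, 28, 35, 28, 28).
The pattern: 3rd Sunday of the month.
3rd Sunday of September 1998: 1998-09-20.
3rd Sunday of October 1998: 1998-10-18.
3rd Sunday of November 1998: 1998-11-15.
3rd Sunday of December 1998: 1998-12-20.

1998-12-20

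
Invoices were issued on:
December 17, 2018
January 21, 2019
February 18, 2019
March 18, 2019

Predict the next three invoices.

Gaps: 35, 28, 28 days — a mix of 28 and 35. Every date is a Monday.
Each is the 3rd Monday of its month.
April 2019 — 3rd Monday is April 15, 2019.
3rd Monday of May 2019: May 20, 2019.
June 2019 — 3rd Monday is June 17, 2019.

April 15, 2019; May 20, 2019; June 17, 2019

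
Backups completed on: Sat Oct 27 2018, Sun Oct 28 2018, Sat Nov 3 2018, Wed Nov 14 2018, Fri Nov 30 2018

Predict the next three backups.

The spacing grows by 5 each time: 1, 6, 11, 16 days.
Next gap: 21 days. Fri Nov 30 2018 + 21 days = Fri Dec 21 2018.
Next gap: 26 days. Fri Dec 21 2018 + 26 days = Wed Jan 16 2019.
Next gap: 31 days. Wed Jan 16 2019 + 31 days = Sat Feb 16 2019.

Fri Dec 21 2018, Wed Jan 16 2019, Sat Feb 16 2019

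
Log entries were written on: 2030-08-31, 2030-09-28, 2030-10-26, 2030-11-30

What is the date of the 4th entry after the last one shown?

All Saturdays; the gaps (28, 28, 35) vary with month length.
This is the last Saturday of each month.
Last Saturday of December 2030: 2030-12-28.
Last Saturday of January 2031: 2031-01-25.
Last Saturday of February 2031: 2031-02-22.
March 2031 ends with Saturday 2031-03-29.

2031-03-29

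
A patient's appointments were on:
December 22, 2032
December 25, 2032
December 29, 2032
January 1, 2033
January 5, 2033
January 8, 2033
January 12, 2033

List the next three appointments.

The gap pattern 3, 4, 3, 4, 3, 4 repeats every 2 events.
These are the Wednesdays and Saturdays of each week.
Next Saturday: January 15, 2033.
Next Wednesday: January 19, 2033.
Next Saturday: January 22, 2033.

January 15, 2033; January 19, 2033; January 22, 2033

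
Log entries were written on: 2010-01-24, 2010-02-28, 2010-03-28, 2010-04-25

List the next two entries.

2010-05-23, 2010-06-27

All dates are Sundays, 35, 28, 28 days apart.
Specifically, the 4th Sunday of each month.
4th Sunday of May 2010: 2010-05-23.
June 2010 — 4th Sunday is 2010-06-27.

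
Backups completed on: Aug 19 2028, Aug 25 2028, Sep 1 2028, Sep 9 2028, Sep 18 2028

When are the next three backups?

Sep 28 2028, Oct 9 2028, Oct 21 2028

Intervals are 6, 7, 8, 9 days — an arithmetic progression with common difference 1.
Next gap: 10 days. Sep 18 2028 + 10 days = Sep 28 2028.
Next gap: 11 days. Sep 28 2028 + 11 days = Oct 9 2028.
Next gap: 12 days. Oct 9 2028 + 12 days = Oct 21 2028.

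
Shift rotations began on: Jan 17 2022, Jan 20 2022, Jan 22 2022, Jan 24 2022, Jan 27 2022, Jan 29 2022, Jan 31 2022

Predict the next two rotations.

The gap pattern 3, 2, 2, 3, 2, 2 repeats every 3 events.
These are the Mondays, Thursdays and Saturdays of each week.
The following Thursday is Feb 3 2022.
The following Saturday is Feb 5 2022.

Feb 3 2022, Feb 5 2022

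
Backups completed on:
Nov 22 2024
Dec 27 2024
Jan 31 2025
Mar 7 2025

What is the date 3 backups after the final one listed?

Every event comes 35 days after the last (35, 35, 35).
Mar 7 2025 + 35 days = Apr 11 2025.
Apr 11 2025 + 35 days = May 16 2025.
May 16 2025 + 35 days = Jun 20 2025.

Jun 20 2025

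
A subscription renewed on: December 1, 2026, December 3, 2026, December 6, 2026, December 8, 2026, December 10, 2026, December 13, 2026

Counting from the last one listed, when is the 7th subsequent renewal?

December 29, 2026

Every event lands on a Tuesday or Thursday or Sunday (gaps cycle 2, 3, 2, 2, 3).
So the schedule is: every Tuesday, Thursday and Sunday.
Next Tuesday: December 15, 2026.
The following Thursday is December 17, 2026.
The following Sunday is December 20, 2026.
Next Tuesday: December 22, 2026.
Next Thursday: December 24, 2026.
The following Sunday is December 27, 2026.
The following Tuesday is December 29, 2026.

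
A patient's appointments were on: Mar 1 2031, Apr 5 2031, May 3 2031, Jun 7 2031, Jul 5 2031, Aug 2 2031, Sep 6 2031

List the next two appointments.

All dates are Saturdays, 35, 28, 35, 28, 28, 35 days apart.
Specifically, the 1st Saturday of each month.
October 2031 — 1st Saturday is Oct 4 2031.
1st Saturday of November 2031: Nov 1 2031.

Oct 4 2031, Nov 1 2031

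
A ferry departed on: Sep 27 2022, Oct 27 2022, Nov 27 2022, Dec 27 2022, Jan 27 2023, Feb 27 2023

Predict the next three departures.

Mar 27 2023, Apr 27 2023, May 27 2023

The day-of-month is always 27 (30, 31, 30, 31, 31 days between events).
So this recurs on the 27th of each month.
March 2023: Mar 27 2023.
April 2023: Apr 27 2023.
Next: May 2023 → May 27 2023.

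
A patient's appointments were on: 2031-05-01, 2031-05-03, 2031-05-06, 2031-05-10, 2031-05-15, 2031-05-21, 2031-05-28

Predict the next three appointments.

The spacing grows by 1 each time: 2, 3, 4, 5, 6, 7 days.
Next gap: 8 days. 2031-05-28 + 8 days = 2031-06-05.
Next gap: 9 days. 2031-06-05 + 9 days = 2031-06-14.
Next gap: 10 days. 2031-06-14 + 10 days = 2031-06-24.

2031-06-05, 2031-06-14, 2031-06-24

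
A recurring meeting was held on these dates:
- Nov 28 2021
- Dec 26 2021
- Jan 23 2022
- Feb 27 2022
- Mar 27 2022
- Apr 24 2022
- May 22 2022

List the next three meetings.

All dates are Sundays, 28, 28, 35, 28, 28, 28 days apart.
Specifically, the 4th Sunday of each month.
4th Sunday of June 2022: Jun 26 2022.
4th Sunday of July 2022: Jul 24 2022.
4th Sunday of August 2022: Aug 28 2022.

Jun 26 2022, Jul 24 2022, Aug 28 2022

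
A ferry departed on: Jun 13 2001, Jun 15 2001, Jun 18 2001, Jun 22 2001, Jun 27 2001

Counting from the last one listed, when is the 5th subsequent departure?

The spacing grows by 1 each time: 2, 3, 4, 5 days.
Next gap: 6 days. Jun 27 2001 + 6 days = Jul 3 2001.
Next gap: 7 days. Jul 3 2001 + 7 days = Jul 10 2001.
Next gap: 8 days. Jul 10 2001 + 8 days = Jul 18 2001.
Next gap: 9 days. Jul 18 2001 + 9 days = Jul 27 2001.
Next gap: 10 days. Jul 27 2001 + 10 days = Aug 6 2001.

Aug 6 2001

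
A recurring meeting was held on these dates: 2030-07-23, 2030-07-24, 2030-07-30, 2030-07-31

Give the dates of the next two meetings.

2030-08-06, 2030-08-07

Gaps: 1, 6, 1 days — not constant, but cyclic with period 2.
The events fall on every Tuesday and Wednesday.
Next Tuesday: 2030-08-06.
Next Wednesday: 2030-08-07.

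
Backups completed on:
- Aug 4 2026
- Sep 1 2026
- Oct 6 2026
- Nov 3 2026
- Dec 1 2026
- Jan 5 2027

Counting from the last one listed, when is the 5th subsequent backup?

Jun 1 2027

All dates are Tuesdays, 28, 35, 28, 28, 35 days apart.
Specifically, the 1st Tuesday of each month.
1st Tuesday of February 2027: Feb 2 2027.
1st Tuesday of March 2027: Mar 2 2027.
1st Tuesday of April 2027: Apr 6 2027.
1st Tuesday of May 2027: May 4 2027.
1st Tuesday of June 2027: Jun 1 2027.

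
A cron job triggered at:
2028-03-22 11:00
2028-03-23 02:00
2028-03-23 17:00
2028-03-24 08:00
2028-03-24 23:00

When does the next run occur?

Spacing: 15, 15, 15, 15 h — constant 15 h.
2028-03-24 23:00 + 15 h = 2028-03-25 14:00.

2028-03-25 14:00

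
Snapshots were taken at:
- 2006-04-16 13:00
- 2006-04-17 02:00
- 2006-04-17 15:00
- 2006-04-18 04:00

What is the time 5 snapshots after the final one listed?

Spacing: 13, 13, 13 h — constant 13 h.
2006-04-18 04:00 + 13 h = 2006-04-18 17:00.
2006-04-18 17:00 + 13 h = 2006-04-19 06:00.
2006-04-19 06:00 + 13 h = 2006-04-19 19:00.
2006-04-19 19:00 + 13 h = 2006-04-20 08:00.
2006-04-20 08:00 + 13 h = 2006-04-20 21:00.

2006-04-20 21:00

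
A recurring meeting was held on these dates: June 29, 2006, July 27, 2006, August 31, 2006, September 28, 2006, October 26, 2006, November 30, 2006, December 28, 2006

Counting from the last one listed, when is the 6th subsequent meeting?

These are Thursdays with 28, 35, 28, 28, 35, 28-day gaps.
Each is the final Thursday of its month — June 29, 2006 is past the 28th, so '4th Thursday' doesn't fit.
January 2007 ends with Thursday January 25, 2007.
February 2007 ends with Thursday February 22, 2007.
Last Thursday of March 2007: March 29, 2007.
Last Thursday of April 2007: April 26, 2007.
Last Thursday of May 2007: May 31, 2007.
Last Thursday of June 2007: June 28, 2007.

June 28, 2007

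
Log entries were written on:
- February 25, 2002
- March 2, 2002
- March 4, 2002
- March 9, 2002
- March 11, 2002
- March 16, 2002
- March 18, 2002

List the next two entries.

March 23, 2002; March 25, 2002

Every event lands on a Monday or Saturday (gaps cycle 5, 2, 5, 2, 5, 2).
So the schedule is: every Monday and Saturday.
Next Saturday: March 23, 2002.
Next Monday: March 25, 2002.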